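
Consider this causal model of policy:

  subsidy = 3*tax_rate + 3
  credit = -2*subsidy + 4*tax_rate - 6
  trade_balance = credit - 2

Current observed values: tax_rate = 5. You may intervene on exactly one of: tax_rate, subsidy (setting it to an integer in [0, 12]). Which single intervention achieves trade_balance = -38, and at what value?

Intervening on tax_rate: with other inputs at their observed values, trade_balance = -2*tax_rate - 14. Solving for -38 gives tax_rate = 12, within [0, 12].
Intervening on subsidy: trade_balance = -2*subsidy + 12. Reaching -38 requires subsidy = 25, outside [0, 12].

set tax_rate = 12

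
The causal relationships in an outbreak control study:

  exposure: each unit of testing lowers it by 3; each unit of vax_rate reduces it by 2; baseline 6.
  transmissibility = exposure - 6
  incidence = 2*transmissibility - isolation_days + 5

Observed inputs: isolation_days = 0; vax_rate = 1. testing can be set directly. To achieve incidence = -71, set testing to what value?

Substituting into the exposure equation gives exposure = -3*testing + 4.
transmissibility becomes -3*testing - 2.
So incidence = -6*testing + 1.
Solve -6*testing + 1 = -71: testing = (-71 - 1) / -6 = 12.

testing = 12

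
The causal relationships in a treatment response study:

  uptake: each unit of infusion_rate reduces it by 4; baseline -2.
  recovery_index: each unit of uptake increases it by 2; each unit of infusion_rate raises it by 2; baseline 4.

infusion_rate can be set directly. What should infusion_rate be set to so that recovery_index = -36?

Substituting into the recovery_index equation gives recovery_index = -6*infusion_rate.
Solve -6*infusion_rate = -36: infusion_rate = -36 / -6 = 6.

infusion_rate = 6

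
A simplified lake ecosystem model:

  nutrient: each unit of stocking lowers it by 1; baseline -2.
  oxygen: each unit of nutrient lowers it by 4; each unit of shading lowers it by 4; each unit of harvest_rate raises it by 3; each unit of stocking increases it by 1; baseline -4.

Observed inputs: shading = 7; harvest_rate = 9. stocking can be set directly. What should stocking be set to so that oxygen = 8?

stocking = 1

Substituting into the oxygen equation gives oxygen = 5*stocking + 3.
Solve 5*stocking + 3 = 8: stocking = (8 - 3) / 5 = 1.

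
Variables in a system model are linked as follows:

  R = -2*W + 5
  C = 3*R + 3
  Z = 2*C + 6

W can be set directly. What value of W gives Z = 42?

W = 0

Substituting into the C equation gives C = -6*W + 18.
Substituting into the Z equation gives Z = -12*W + 42.
Solve -12*W + 42 = 42: W = (42 - 42) / -12 = 0.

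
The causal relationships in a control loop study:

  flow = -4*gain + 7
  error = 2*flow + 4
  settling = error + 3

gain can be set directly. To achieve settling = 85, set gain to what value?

gain = -8

Substituting into the error equation gives error = -8*gain + 18.
Substituting into the settling equation gives settling = -8*gain + 21.
Solve -8*gain + 21 = 85: gain = (85 - 21) / -8 = -8.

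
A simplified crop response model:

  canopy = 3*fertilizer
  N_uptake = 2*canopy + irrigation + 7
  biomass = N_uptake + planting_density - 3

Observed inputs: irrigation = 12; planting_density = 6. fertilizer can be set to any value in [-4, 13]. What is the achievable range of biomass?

Substituting into the N_uptake equation gives N_uptake = 6*fertilizer + 19.
Substituting into the biomass equation gives biomass = 6*fertilizer + 22.
Linear in fertilizer, so extremes are at the endpoints: fertilizer = -4 gives biomass = -2; fertilizer = 13 gives biomass = 100.

-2 to 100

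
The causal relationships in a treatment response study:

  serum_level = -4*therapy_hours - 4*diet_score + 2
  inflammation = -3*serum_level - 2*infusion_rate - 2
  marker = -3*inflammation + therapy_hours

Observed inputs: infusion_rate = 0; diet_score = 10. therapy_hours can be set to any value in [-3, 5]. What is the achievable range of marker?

-511 to -231

Substituting into the serum_level equation gives serum_level = -4*therapy_hours - 38.
Substituting into the inflammation equation gives inflammation = 12*therapy_hours + 112.
marker becomes -35*therapy_hours - 336.
Linear in therapy_hours, so extremes are at the endpoints: therapy_hours = -3 gives marker = -231; therapy_hours = 5 gives marker = -511.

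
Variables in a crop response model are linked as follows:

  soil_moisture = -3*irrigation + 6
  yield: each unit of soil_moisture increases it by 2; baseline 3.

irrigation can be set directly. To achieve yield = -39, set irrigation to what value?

Substituting into the yield equation gives yield = -6*irrigation + 15.
Solve -6*irrigation + 15 = -39: irrigation = (-39 - 15) / -6 = 9.

irrigation = 9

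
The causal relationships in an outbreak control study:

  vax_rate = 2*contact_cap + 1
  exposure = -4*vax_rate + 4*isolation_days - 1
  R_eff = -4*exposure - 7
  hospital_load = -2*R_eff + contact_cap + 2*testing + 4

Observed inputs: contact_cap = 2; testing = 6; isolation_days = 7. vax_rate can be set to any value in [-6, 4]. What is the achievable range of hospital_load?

120 to 440

Intervening on vax_rate fixes its value directly, overriding its dependence on contact_cap.
Substituting into the exposure equation gives exposure = -4*vax_rate + 27.
Substituting into the R_eff equation gives R_eff = 16*vax_rate - 115.
So hospital_load = -32*vax_rate + 248.
Linear in vax_rate, so extremes are at the endpoints: vax_rate = -6 gives hospital_load = 440; vax_rate = 4 gives hospital_load = 120.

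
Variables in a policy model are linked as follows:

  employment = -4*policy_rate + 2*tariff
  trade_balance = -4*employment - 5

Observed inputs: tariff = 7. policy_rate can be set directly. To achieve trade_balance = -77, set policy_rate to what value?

policy_rate = -1

Substituting into the employment equation gives employment = -4*policy_rate + 14.
Substituting into the trade_balance equation gives trade_balance = 16*policy_rate - 61.
Solve 16*policy_rate - 61 = -77: policy_rate = (-77 + 61) / 16 = -1.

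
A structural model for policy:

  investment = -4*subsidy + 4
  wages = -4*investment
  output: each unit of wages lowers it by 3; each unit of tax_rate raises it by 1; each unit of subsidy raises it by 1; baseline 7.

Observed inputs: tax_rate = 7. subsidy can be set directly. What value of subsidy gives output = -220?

subsidy = 6

Substituting into the wages equation gives wages = 16*subsidy - 16.
This gives output = -47*subsidy + 62.
Solve -47*subsidy + 62 = -220: subsidy = (-220 - 62) / -47 = 6.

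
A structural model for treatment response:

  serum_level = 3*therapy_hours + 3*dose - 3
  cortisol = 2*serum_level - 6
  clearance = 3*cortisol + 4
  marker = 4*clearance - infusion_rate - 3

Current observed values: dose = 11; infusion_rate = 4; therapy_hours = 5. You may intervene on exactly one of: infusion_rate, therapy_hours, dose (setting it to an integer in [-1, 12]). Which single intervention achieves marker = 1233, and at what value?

Intervening on infusion_rate: marker = -infusion_rate + 1021. Reaching 1233 requires infusion_rate = -212, outside [-1, 12].
Intervening on therapy_hours: with other inputs at their observed values, marker = 72*therapy_hours + 657. Solving for 1233 gives therapy_hours = 8, within [-1, 12].
Intervening on dose: marker = 72*dose + 225. Reaching 1233 requires dose = 14, outside [-1, 12].

set therapy_hours = 8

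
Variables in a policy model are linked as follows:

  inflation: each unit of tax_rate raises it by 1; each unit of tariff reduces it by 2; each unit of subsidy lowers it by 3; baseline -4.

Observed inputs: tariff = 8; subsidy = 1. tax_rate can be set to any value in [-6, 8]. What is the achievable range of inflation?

Substituting into the inflation equation gives inflation = tax_rate - 23.
Linear in tax_rate, so extremes are at the endpoints: tax_rate = -6 gives inflation = -29; tax_rate = 8 gives inflation = -15.

-29 to -15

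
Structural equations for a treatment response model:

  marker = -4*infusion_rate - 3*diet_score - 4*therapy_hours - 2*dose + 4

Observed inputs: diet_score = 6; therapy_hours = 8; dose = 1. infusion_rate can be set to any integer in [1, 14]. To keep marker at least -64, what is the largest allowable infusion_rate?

Substituting into the marker equation gives marker = -4*infusion_rate - 48.
Require -4*infusion_rate - 48 ≥ -64, so infusion_rate ≤ 4.
The largest integer in [1, 14] satisfying this is 4.

infusion_rate = 4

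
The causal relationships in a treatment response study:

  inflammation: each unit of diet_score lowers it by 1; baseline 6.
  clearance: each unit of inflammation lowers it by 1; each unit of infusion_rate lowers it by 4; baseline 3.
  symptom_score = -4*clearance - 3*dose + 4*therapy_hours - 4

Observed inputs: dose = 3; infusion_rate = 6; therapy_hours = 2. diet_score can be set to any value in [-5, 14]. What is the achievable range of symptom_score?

47 to 123

Substituting into the clearance equation gives clearance = diet_score - 27.
So symptom_score = -4*diet_score + 103.
Linear in diet_score, so extremes are at the endpoints: diet_score = -5 gives symptom_score = 123; diet_score = 14 gives symptom_score = 47.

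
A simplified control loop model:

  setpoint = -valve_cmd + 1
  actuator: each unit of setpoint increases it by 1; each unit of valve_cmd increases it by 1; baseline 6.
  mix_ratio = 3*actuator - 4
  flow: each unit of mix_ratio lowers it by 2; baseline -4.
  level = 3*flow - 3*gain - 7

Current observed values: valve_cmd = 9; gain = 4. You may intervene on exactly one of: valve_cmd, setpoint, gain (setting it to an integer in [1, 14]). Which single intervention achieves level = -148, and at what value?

set gain = 9

Intervening on valve_cmd: the paths from valve_cmd to level cancel (net effect zero), leaving level = -133; -148 is unreachable this way.
Intervening on setpoint: level = -18*setpoint - 277. Reaching -148 requires setpoint = -43/6, not an integer.
Intervening on gain: with other inputs at their observed values, level = -3*gain - 121. Solving for -148 gives gain = 9, within [1, 14].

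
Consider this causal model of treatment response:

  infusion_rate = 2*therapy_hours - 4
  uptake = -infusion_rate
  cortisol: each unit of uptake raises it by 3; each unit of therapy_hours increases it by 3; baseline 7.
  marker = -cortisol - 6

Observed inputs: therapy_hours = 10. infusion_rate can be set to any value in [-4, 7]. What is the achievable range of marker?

Intervening on infusion_rate fixes its value directly, overriding its dependence on therapy_hours.
Substituting into the cortisol equation gives cortisol = -3*infusion_rate + 37.
So marker = 3*infusion_rate - 43.
Linear in infusion_rate, so extremes are at the endpoints: infusion_rate = -4 gives marker = -55; infusion_rate = 7 gives marker = -22.

-55 to -22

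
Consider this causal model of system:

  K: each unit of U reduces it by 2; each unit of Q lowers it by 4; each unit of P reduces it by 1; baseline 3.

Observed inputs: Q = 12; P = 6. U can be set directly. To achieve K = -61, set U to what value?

Substituting into the K equation gives K = -2*U - 51.
Solve -2*U - 51 = -61: U = (-61 + 51) / -2 = 5.

U = 5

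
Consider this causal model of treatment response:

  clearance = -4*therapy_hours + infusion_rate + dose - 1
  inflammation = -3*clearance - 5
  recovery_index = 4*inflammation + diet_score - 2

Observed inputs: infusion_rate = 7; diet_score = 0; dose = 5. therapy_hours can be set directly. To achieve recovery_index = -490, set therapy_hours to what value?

therapy_hours = -7

Substituting into the clearance equation gives clearance = -4*therapy_hours + 11.
So inflammation = 12*therapy_hours - 38.
So recovery_index = 48*therapy_hours - 154.
Solve 48*therapy_hours - 154 = -490: therapy_hours = (-490 + 154) / 48 = -7.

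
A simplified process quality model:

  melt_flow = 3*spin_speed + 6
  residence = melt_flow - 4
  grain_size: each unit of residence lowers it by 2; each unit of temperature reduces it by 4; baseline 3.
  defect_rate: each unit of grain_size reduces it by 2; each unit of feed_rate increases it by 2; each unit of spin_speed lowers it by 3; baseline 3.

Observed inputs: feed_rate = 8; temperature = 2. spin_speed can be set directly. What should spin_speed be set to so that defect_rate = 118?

Substituting into the residence equation gives residence = 3*spin_speed + 2.
So grain_size = -6*spin_speed - 9.
Substituting into the defect_rate equation gives defect_rate = 9*spin_speed + 37.
Solve 9*spin_speed + 37 = 118: spin_speed = (118 - 37) / 9 = 9.

spin_speed = 9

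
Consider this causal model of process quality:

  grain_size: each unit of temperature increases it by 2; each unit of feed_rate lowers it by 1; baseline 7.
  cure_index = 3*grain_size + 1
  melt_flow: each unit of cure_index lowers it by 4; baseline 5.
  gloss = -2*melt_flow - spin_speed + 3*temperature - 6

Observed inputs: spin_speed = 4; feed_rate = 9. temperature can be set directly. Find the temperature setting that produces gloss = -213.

temperature = -3

Substituting into the grain_size equation gives grain_size = 2*temperature - 2.
cure_index becomes 6*temperature - 5.
Substituting into the melt_flow equation gives melt_flow = -24*temperature + 25.
gloss becomes 51*temperature - 60.
Solve 51*temperature - 60 = -213: temperature = (-213 + 60) / 51 = -3.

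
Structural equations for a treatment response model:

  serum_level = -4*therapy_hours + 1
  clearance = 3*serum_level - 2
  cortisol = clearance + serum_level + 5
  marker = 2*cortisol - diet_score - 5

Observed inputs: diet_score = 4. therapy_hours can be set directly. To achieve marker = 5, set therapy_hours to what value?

therapy_hours = 0

Substituting into the clearance equation gives clearance = -12*therapy_hours + 1.
Substituting into the cortisol equation gives cortisol = -16*therapy_hours + 7.
Substituting into the marker equation gives marker = -32*therapy_hours + 5.
Solve -32*therapy_hours + 5 = 5: therapy_hours = (5 - 5) / -32 = 0.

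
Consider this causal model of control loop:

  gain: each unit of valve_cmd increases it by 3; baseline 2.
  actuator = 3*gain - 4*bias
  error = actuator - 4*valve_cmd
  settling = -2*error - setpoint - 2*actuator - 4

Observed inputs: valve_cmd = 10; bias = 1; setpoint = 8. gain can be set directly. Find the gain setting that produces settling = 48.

Intervening on gain fixes its value directly, overriding its dependence on valve_cmd.
Substituting into the actuator equation gives actuator = 3*gain - 4.
So error = 3*gain - 44.
settling becomes -12*gain + 84.
Solve -12*gain + 84 = 48: gain = (48 - 84) / -12 = 3.

gain = 3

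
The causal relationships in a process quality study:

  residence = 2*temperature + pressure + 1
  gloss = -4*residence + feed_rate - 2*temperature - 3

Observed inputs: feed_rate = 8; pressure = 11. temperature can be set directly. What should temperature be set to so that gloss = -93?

temperature = 5

Substituting into the residence equation gives residence = 2*temperature + 12.
Substituting into the gloss equation gives gloss = -10*temperature - 43.
Solve -10*temperature - 43 = -93: temperature = (-93 + 43) / -10 = 5.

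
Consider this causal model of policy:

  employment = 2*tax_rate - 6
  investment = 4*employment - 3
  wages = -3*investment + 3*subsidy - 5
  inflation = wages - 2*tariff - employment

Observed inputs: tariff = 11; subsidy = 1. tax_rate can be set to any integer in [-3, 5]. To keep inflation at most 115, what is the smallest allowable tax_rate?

Substituting into the investment equation gives investment = 8*tax_rate - 27.
wages becomes -24*tax_rate + 79.
Substituting into the inflation equation gives inflation = -26*tax_rate + 63.
Require -26*tax_rate + 63 ≤ 115, so tax_rate ≥ -2.
The smallest integer in [-3, 5] satisfying this is -2.

tax_rate = -2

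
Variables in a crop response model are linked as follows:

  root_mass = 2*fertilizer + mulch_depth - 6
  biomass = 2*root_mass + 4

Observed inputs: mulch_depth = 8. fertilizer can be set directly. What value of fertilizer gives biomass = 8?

Substituting into the root_mass equation gives root_mass = 2*fertilizer + 2.
Substituting into the biomass equation gives biomass = 4*fertilizer + 8.
Solve 4*fertilizer + 8 = 8: fertilizer = (8 - 8) / 4 = 0.

fertilizer = 0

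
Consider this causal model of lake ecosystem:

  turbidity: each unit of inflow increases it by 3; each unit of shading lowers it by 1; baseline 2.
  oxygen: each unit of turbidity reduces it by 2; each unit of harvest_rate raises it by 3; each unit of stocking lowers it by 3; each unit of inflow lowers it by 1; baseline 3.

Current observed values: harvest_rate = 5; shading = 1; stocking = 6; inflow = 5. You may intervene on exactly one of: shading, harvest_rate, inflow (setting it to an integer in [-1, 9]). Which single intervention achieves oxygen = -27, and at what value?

Intervening on shading: with other inputs at their observed values, oxygen = 2*shading - 39. Solving for -27 gives shading = 6, within [-1, 9].
Intervening on harvest_rate: oxygen = 3*harvest_rate - 52. Reaching -27 requires harvest_rate = 25/3, not an integer.
Intervening on inflow: oxygen = -7*inflow - 2. Reaching -27 requires inflow = 25/7, not an integer.

set shading = 6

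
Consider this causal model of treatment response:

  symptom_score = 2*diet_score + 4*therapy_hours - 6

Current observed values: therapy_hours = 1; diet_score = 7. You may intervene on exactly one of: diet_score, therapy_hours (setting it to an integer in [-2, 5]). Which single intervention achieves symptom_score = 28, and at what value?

Intervening on diet_score: symptom_score = 2*diet_score - 2. Reaching 28 requires diet_score = 15, outside [-2, 5].
Intervening on therapy_hours: with other inputs at their observed values, symptom_score = 4*therapy_hours + 8. Solving for 28 gives therapy_hours = 5, within [-2, 5].

set therapy_hours = 5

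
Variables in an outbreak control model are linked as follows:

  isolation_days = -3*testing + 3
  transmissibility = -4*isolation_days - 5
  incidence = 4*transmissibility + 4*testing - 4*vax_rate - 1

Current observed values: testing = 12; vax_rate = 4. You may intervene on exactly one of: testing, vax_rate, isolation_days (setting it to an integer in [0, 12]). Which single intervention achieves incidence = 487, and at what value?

Intervening on testing: with other inputs at their observed values, incidence = 52*testing - 85. Solving for 487 gives testing = 11, within [0, 12].
Intervening on vax_rate: incidence = -4*vax_rate + 555. Reaching 487 requires vax_rate = 17, outside [0, 12].
Intervening on isolation_days: incidence = -16*isolation_days + 11. Reaching 487 requires isolation_days = -119/4, not an integer.

set testing = 11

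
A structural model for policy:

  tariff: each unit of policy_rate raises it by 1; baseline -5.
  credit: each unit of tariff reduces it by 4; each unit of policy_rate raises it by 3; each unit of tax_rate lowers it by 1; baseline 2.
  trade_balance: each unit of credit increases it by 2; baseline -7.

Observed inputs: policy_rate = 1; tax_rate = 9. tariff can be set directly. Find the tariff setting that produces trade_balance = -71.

tariff = 7

Intervening on tariff fixes its value directly, overriding its dependence on policy_rate.
Substituting into the credit equation gives credit = -4*tariff - 4.
Substituting into the trade_balance equation gives trade_balance = -8*tariff - 15.
Solve -8*tariff - 15 = -71: tariff = (-71 + 15) / -8 = 7.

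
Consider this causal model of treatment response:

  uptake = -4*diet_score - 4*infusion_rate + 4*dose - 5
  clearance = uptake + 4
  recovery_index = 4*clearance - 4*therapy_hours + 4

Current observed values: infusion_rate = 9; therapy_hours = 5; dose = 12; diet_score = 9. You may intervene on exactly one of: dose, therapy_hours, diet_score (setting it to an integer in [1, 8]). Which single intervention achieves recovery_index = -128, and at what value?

set therapy_hours = 8

Intervening on dose: recovery_index = 16*dose - 308. Reaching -128 requires dose = 45/4, not an integer.
Intervening on therapy_hours: with other inputs at their observed values, recovery_index = -4*therapy_hours - 96. Solving for -128 gives therapy_hours = 8, within [1, 8].
Intervening on diet_score: recovery_index = -16*diet_score + 28. Reaching -128 requires diet_score = 39/4, not an integer.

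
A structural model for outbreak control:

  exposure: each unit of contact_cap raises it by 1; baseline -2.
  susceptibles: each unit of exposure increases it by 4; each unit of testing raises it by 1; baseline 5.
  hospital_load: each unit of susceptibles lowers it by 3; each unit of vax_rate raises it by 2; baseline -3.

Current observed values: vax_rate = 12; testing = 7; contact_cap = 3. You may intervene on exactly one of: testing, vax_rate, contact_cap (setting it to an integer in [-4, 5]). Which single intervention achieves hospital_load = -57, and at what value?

set vax_rate = -3

Intervening on testing: hospital_load = -3*testing - 6. Reaching -57 requires testing = 17, outside [-4, 5].
Intervening on vax_rate: with other inputs at their observed values, hospital_load = 2*vax_rate - 51. Solving for -57 gives vax_rate = -3, within [-4, 5].
Intervening on contact_cap: hospital_load = -12*contact_cap + 9. Reaching -57 requires contact_cap = 11/2, not an integer.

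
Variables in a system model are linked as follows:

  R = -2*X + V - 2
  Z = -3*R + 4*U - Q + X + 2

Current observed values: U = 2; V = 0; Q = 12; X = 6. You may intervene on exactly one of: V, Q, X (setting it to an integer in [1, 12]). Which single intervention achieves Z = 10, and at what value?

set V = 12

Intervening on V: with other inputs at their observed values, Z = -3*V + 46. Solving for 10 gives V = 12, within [1, 12].
Intervening on Q: Z = -Q + 58. Reaching 10 requires Q = 48, outside [1, 12].
Intervening on X: Z = 7*X + 4. Reaching 10 requires X = 6/7, not an integer.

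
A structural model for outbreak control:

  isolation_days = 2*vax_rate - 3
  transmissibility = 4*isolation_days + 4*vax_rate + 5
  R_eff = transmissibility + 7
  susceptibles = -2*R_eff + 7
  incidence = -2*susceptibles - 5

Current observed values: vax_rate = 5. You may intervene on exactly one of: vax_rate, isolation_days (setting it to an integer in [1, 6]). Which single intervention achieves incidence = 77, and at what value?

set vax_rate = 2

Intervening on vax_rate: with other inputs at their observed values, incidence = 48*vax_rate - 19. Solving for 77 gives vax_rate = 2, within [1, 6].
Intervening on isolation_days: incidence = 16*isolation_days + 109. Reaching 77 requires isolation_days = -2, outside [1, 6].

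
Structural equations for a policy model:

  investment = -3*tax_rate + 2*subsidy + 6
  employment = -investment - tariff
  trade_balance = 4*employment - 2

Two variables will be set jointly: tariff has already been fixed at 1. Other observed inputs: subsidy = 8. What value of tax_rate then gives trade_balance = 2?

tax_rate = 8

With tariff held at 1:
Substituting into the investment equation gives investment = -3*tax_rate + 22.
Substituting into the employment equation gives employment = 3*tax_rate - 23.
So trade_balance = 12*tax_rate - 94.
Solve 12*tax_rate - 94 = 2: tax_rate = (2 + 94) / 12 = 8.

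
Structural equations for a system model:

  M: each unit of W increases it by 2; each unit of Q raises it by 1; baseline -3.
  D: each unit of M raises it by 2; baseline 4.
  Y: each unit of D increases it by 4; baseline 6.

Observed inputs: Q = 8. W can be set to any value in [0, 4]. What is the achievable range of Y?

62 to 126

Substituting into the M equation gives M = 2*W + 5.
This gives D = 4*W + 14.
Substituting into the Y equation gives Y = 16*W + 62.
Linear in W, so extremes are at the endpoints: W = 0 gives Y = 62; W = 4 gives Y = 126.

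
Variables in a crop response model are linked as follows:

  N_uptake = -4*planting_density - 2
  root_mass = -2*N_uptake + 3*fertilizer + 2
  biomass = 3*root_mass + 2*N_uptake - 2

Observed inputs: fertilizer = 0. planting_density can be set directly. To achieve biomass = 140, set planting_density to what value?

planting_density = 8

Substituting into the root_mass equation gives root_mass = 8*planting_density + 6.
Substituting into the biomass equation gives biomass = 16*planting_density + 12.
Solve 16*planting_density + 12 = 140: planting_density = (140 - 12) / 16 = 8.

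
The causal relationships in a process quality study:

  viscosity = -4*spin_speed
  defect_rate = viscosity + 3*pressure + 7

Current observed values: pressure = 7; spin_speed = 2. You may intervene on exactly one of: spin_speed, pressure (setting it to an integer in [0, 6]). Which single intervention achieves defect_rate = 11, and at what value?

Intervening on spin_speed: defect_rate = -4*spin_speed + 28. Reaching 11 requires spin_speed = 17/4, not an integer.
Intervening on pressure: with other inputs at their observed values, defect_rate = 3*pressure - 1. Solving for 11 gives pressure = 4, within [0, 6].

set pressure = 4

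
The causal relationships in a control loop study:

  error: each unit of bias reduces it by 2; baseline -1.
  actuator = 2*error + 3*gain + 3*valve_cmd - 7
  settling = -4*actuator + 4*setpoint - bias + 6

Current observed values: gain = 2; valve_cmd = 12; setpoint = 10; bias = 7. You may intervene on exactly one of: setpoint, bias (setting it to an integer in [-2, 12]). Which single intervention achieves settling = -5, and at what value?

set setpoint = 4

Intervening on setpoint: with other inputs at their observed values, settling = 4*setpoint - 21. Solving for -5 gives setpoint = 4, within [-2, 12].
Intervening on bias: settling = 15*bias - 86. Reaching -5 requires bias = 27/5, not an integer.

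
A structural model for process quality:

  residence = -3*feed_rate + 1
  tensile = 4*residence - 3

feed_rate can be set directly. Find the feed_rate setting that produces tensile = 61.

feed_rate = -5

Substituting into the tensile equation gives tensile = -12*feed_rate + 1.
Solve -12*feed_rate + 1 = 61: feed_rate = (61 - 1) / -12 = -5.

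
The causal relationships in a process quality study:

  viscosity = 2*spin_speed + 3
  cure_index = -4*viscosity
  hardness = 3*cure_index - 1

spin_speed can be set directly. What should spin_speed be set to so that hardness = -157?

Substituting into the cure_index equation gives cure_index = -8*spin_speed - 12.
Substituting into the hardness equation gives hardness = -24*spin_speed - 37.
Solve -24*spin_speed - 37 = -157: spin_speed = (-157 + 37) / -24 = 5.

spin_speed = 5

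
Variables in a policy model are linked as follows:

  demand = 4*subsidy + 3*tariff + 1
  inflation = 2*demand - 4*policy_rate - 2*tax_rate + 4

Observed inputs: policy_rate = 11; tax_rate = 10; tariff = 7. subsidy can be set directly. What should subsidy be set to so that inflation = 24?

Substituting into the demand equation gives demand = 4*subsidy + 22.
inflation becomes 8*subsidy - 16.
Solve 8*subsidy - 16 = 24: subsidy = (24 + 16) / 8 = 5.

subsidy = 5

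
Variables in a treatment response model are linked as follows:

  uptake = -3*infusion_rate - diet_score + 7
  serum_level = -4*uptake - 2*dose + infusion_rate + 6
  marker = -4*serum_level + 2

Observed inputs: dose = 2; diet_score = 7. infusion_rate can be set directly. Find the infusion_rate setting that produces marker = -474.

infusion_rate = 9

Substituting into the uptake equation gives uptake = -3*infusion_rate.
Substituting into the serum_level equation gives serum_level = 13*infusion_rate + 2.
Substituting into the marker equation gives marker = -52*infusion_rate - 6.
Solve -52*infusion_rate - 6 = -474: infusion_rate = (-474 + 6) / -52 = 9.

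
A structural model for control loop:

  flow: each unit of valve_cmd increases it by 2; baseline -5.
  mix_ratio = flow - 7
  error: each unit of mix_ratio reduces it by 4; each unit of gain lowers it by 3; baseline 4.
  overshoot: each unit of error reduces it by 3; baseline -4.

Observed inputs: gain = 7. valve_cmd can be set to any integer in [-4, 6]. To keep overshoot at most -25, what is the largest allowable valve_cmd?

Substituting into the mix_ratio equation gives mix_ratio = 2*valve_cmd - 12.
Substituting into the error equation gives error = -8*valve_cmd + 31.
Substituting into the overshoot equation gives overshoot = 24*valve_cmd - 97.
Require 24*valve_cmd - 97 ≤ -25, so valve_cmd ≤ 3.
The largest integer in [-4, 6] satisfying this is 3.

valve_cmd = 3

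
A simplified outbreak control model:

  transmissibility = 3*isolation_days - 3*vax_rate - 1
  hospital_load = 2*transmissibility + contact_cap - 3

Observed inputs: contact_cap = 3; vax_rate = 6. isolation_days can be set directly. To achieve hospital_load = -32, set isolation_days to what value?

Substituting into the transmissibility equation gives transmissibility = 3*isolation_days - 19.
Substituting into the hospital_load equation gives hospital_load = 6*isolation_days - 38.
Solve 6*isolation_days - 38 = -32: isolation_days = (-32 + 38) / 6 = 1.

isolation_days = 1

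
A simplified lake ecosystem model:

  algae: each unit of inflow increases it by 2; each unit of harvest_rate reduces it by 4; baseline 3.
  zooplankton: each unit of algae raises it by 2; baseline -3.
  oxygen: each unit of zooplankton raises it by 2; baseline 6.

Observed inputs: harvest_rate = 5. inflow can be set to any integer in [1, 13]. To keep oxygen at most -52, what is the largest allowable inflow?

Substituting into the algae equation gives algae = 2*inflow - 17.
So zooplankton = 4*inflow - 37.
Substituting into the oxygen equation gives oxygen = 8*inflow - 68.
Require 8*inflow - 68 ≤ -52, so inflow ≤ 2.
The largest integer in [1, 13] satisfying this is 2.

inflow = 2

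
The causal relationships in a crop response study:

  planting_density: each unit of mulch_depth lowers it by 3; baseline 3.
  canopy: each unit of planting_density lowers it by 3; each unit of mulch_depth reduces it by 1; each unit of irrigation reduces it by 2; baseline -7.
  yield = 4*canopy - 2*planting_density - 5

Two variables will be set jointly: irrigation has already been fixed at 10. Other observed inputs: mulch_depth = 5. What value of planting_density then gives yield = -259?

planting_density = 9

With irrigation held at 10:
Intervening on planting_density fixes its value directly, overriding its dependence on mulch_depth.
Substituting into the canopy equation gives canopy = -3*planting_density - 32.
yield becomes -14*planting_density - 133.
Solve -14*planting_density - 133 = -259: planting_density = (-259 + 133) / -14 = 9.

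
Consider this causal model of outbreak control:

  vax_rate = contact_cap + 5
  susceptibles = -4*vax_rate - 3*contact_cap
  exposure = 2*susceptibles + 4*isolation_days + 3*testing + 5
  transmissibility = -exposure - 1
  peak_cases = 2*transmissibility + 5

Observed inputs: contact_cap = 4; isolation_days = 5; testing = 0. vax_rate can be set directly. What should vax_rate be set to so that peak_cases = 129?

vax_rate = 8

Intervening on vax_rate fixes its value directly, overriding its dependence on contact_cap.
Substituting into the susceptibles equation gives susceptibles = -4*vax_rate - 12.
So exposure = -8*vax_rate + 1.
Substituting into the transmissibility equation gives transmissibility = 8*vax_rate - 2.
Substituting into the peak_cases equation gives peak_cases = 16*vax_rate + 1.
Solve 16*vax_rate + 1 = 129: vax_rate = (129 - 1) / 16 = 8.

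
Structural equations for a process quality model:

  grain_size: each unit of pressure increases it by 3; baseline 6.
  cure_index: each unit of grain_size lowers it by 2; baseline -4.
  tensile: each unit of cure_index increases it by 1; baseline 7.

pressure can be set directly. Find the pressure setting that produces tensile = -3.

Substituting into the cure_index equation gives cure_index = -6*pressure - 16.
So tensile = -6*pressure - 9.
Solve -6*pressure - 9 = -3: pressure = (-3 + 9) / -6 = -1.

pressure = -1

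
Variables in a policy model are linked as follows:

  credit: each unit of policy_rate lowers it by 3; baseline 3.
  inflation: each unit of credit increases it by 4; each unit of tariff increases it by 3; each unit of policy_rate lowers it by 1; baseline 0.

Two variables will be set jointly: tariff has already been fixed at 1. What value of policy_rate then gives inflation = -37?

With tariff held at 1:
Substituting into the inflation equation gives inflation = -13*policy_rate + 15.
Solve -13*policy_rate + 15 = -37: policy_rate = (-37 - 15) / -13 = 4.

policy_rate = 4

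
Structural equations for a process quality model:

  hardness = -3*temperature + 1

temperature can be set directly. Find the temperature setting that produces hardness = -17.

temperature = 6

Solve -3*temperature + 1 = -17: temperature = (-17 - 1) / -3 = 6.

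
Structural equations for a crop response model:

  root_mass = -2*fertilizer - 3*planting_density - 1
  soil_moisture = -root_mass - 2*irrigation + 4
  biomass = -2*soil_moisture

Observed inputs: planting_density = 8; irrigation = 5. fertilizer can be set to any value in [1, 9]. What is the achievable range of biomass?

Substituting into the root_mass equation gives root_mass = -2*fertilizer - 25.
So soil_moisture = 2*fertilizer + 19.
Substituting into the biomass equation gives biomass = -4*fertilizer - 38.
Linear in fertilizer, so extremes are at the endpoints: fertilizer = 1 gives biomass = -42; fertilizer = 9 gives biomass = -74.

-74 to -42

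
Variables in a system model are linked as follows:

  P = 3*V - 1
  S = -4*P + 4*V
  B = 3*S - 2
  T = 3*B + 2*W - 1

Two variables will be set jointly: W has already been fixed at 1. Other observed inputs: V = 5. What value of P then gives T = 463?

With W held at 1:
Intervening on P fixes its value directly, overriding its dependence on V.
Substituting into the S equation gives S = -4*P + 20.
So B = -12*P + 58.
Substituting into the T equation gives T = -36*P + 175.
Solve -36*P + 175 = 463: P = (463 - 175) / -36 = -8.

P = -8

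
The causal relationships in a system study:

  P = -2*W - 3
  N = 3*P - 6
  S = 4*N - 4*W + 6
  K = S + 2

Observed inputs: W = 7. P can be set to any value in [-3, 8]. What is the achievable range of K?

Intervening on P fixes its value directly, overriding its dependence on W.
Substituting into the S equation gives S = 12*P - 46.
Substituting into the K equation gives K = 12*P - 44.
Linear in P, so extremes are at the endpoints: P = -3 gives K = -80; P = 8 gives K = 52.

-80 to 52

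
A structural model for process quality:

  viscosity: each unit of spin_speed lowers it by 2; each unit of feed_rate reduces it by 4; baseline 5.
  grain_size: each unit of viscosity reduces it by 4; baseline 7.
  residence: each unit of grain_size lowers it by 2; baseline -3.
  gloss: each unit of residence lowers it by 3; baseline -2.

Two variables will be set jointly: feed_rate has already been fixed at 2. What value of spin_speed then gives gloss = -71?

spin_speed = -4

With feed_rate held at 2:
Substituting into the viscosity equation gives viscosity = -2*spin_speed - 3.
This gives grain_size = 8*spin_speed + 19.
Substituting into the residence equation gives residence = -16*spin_speed - 41.
Substituting into the gloss equation gives gloss = 48*spin_speed + 121.
Solve 48*spin_speed + 121 = -71: spin_speed = (-71 - 121) / 48 = -4.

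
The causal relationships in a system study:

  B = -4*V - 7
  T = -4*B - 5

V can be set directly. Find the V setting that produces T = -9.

V = -2

Substituting into the T equation gives T = 16*V + 23.
Solve 16*V + 23 = -9: V = (-9 - 23) / 16 = -2.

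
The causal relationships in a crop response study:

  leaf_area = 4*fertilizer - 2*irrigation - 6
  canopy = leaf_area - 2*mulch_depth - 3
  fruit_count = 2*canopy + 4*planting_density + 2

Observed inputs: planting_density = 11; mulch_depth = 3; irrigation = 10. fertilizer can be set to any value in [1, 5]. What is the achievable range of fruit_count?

-16 to 16

Substituting into the leaf_area equation gives leaf_area = 4*fertilizer - 26.
So canopy = 4*fertilizer - 35.
Substituting into the fruit_count equation gives fruit_count = 8*fertilizer - 24.
Linear in fertilizer, so extremes are at the endpoints: fertilizer = 1 gives fruit_count = -16; fertilizer = 5 gives fruit_count = 16.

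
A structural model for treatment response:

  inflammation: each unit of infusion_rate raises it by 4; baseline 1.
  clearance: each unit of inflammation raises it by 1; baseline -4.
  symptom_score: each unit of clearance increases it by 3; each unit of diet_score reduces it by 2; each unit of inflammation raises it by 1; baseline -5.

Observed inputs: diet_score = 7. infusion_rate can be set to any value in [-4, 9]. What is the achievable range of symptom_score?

-91 to 117

Substituting into the clearance equation gives clearance = 4*infusion_rate - 3.
Substituting into the symptom_score equation gives symptom_score = 16*infusion_rate - 27.
Linear in infusion_rate, so extremes are at the endpoints: infusion_rate = -4 gives symptom_score = -91; infusion_rate = 9 gives symptom_score = 117.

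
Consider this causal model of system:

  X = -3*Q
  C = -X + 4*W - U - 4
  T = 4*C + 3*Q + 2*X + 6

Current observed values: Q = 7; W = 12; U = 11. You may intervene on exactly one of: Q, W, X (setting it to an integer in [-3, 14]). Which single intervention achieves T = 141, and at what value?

Intervening on Q: T = 9*Q + 138. Reaching 141 requires Q = 1/3, not an integer.
Intervening on W: T = 16*W + 9. Reaching 141 requires W = 33/4, not an integer.
Intervening on X: with other inputs at their observed values, T = -2*X + 159. Solving for 141 gives X = 9, within [-3, 14].

set X = 9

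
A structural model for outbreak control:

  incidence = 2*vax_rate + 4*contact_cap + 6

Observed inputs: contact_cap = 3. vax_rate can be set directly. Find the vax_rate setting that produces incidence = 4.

Substituting into the incidence equation gives incidence = 2*vax_rate + 18.
Solve 2*vax_rate + 18 = 4: vax_rate = (4 - 18) / 2 = -7.

vax_rate = -7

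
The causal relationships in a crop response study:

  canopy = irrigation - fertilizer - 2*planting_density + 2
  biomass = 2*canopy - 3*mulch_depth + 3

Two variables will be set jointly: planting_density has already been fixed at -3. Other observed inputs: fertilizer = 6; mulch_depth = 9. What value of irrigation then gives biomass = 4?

irrigation = 12

With planting_density held at -3:
Substituting into the canopy equation gives canopy = irrigation + 2.
This gives biomass = 2*irrigation - 20.
Solve 2*irrigation - 20 = 4: irrigation = (4 + 20) / 2 = 12.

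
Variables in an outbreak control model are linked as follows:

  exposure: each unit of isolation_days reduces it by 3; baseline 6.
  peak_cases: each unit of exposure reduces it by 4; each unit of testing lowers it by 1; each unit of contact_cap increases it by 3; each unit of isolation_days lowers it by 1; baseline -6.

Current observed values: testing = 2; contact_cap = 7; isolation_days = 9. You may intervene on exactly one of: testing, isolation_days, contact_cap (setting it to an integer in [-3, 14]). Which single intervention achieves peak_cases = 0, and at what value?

set isolation_days = 1

Intervening on testing: peak_cases = -testing + 90. Reaching 0 requires testing = 90, outside [-3, 14].
Intervening on isolation_days: with other inputs at their observed values, peak_cases = 11*isolation_days - 11. Solving for 0 gives isolation_days = 1, within [-3, 14].
Intervening on contact_cap: peak_cases = 3*contact_cap + 67. Reaching 0 requires contact_cap = -67/3, not an integer.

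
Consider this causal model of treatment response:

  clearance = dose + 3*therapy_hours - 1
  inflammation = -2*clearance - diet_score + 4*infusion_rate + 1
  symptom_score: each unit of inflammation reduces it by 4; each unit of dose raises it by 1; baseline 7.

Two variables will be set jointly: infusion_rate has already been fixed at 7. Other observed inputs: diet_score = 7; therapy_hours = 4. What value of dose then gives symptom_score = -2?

With infusion_rate held at 7:
Substituting into the clearance equation gives clearance = dose + 11.
Substituting into the inflammation equation gives inflammation = -2*dose.
Substituting into the symptom_score equation gives symptom_score = 9*dose + 7.
Solve 9*dose + 7 = -2: dose = (-2 - 7) / 9 = -1.

dose = -1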